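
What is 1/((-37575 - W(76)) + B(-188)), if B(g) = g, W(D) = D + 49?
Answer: -1/37888 ≈ -2.6394e-5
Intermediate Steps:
W(D) = 49 + D
1/((-37575 - W(76)) + B(-188)) = 1/((-37575 - (49 + 76)) - 188) = 1/((-37575 - 1*125) - 188) = 1/((-37575 - 125) - 188) = 1/(-37700 - 188) = 1/(-37888) = -1/37888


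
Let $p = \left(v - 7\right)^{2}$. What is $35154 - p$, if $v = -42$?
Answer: $32753$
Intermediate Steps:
$p = 2401$ ($p = \left(-42 - 7\right)^{2} = \left(-49\right)^{2} = 2401$)
$35154 - p = 35154 - 2401 = 32753$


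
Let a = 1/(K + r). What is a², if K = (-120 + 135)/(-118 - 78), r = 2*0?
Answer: 38416/225 ≈ 170.74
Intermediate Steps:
r = 0
K = -15/196 (K = 15/(-196) = 15*(-1/196) = -15/196 ≈ -0.076531)
a = -196/15 (a = 1/(-15/196 + 0) = 1/(-15/196) = -196/15 ≈ -13.067)
a² = (-196/15)² = 38416/225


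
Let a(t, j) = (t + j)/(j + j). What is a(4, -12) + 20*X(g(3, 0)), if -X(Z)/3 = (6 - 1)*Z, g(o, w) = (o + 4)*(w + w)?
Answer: ⅓ ≈ 0.33333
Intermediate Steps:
g(o, w) = 2*w*(4 + o) (g(o, w) = (4 + o)*(2*w) = 2*w*(4 + o))
a(t, j) = (j + t)/(2*j) (a(t, j) = (j + t)/((2*j)) = (j + t)*(1/(2*j)) = (j + t)/(2*j))
X(Z) = -15*Z (X(Z) = -3*(6 - 1)*Z = -15*Z)
a(4, -12) + 20*X(g(3, 0)) = (½)*(-12 + 4)/(-12) + 20*(-30*0*(4 + 3)) = (½)*(-1/12)*(-8) + 20*(-30*0*7) = ⅓ + 20*(-15*0) = ⅓ + 20*0 = ⅓ + 0 = ⅓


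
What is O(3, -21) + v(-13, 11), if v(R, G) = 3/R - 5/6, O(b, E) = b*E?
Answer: -4997/78 ≈ -64.064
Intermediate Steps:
O(b, E) = E*b
v(R, G) = -⅚ + 3/R (v(R, G) = 3/R - 5*⅙ = 3/R - ⅚ = -⅚ + 3/R)
O(3, -21) + v(-13, 11) = -21*3 + (-⅚ + 3/(-13)) = -63 + (-⅚ + 3*(-1/13)) = -63 + (-⅚ - 3/13) = -63 - 83/78 = -4997/78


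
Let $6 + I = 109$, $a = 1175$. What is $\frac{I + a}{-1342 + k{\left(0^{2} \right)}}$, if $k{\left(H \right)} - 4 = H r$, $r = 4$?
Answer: $- \frac{213}{223} \approx -0.95516$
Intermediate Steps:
$k{\left(H \right)} = 4 + 4 H$ ($k{\left(H \right)} = 4 + H 4 = 4 + 4 H$)
$I = 103$ ($I = -6 + 109 = 103$)
$\frac{I + a}{-1342 + k{\left(0^{2} \right)}} = \frac{103 + 1175}{-1342 + \left(4 + 4 \cdot 0^{2}\right)} = \frac{1278}{-1342 + \left(4 + 4 \cdot 0\right)} = \frac{1278}{-1342 + \left(4 + 0\right)} = \frac{1278}{-1342 + 4} = \frac{1278}{-1338} = 1278 \left(- \frac{1}{1338}\right) = - \frac{213}{223}$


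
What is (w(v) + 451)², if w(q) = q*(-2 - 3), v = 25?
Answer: 106276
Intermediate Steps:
w(q) = -5*q (w(q) = q*(-5) = -5*q)
(w(v) + 451)² = (-5*25 + 451)² = (-125 + 451)² = 326² = 106276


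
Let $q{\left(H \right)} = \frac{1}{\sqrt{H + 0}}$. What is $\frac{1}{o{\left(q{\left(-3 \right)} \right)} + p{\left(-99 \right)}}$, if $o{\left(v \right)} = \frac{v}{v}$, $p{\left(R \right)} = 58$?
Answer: $\frac{1}{59} \approx 0.016949$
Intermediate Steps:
$q{\left(H \right)} = \frac{1}{\sqrt{H}}$
$o{\left(v \right)} = 1$
$\frac{1}{o{\left(q{\left(-3 \right)} \right)} + p{\left(-99 \right)}} = \frac{1}{1 + 58} = \frac{1}{59}$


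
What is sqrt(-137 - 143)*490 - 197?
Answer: -197 + 980*I*sqrt(70) ≈ -197.0 + 8199.3*I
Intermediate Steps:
sqrt(-137 - 143)*490 - 197 = sqrt(-280)*490 - 197 = (2*I*sqrt(70))*490 - 197 = 980*I*sqrt(70) - 197 = -197 + 980*I*sqrt(70)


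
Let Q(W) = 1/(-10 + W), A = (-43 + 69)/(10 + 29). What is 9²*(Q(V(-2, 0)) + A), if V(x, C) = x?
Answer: 189/4 ≈ 47.250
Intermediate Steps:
A = ⅔ (A = 26/39 = 26*(1/39) = ⅔ ≈ 0.66667)
9²*(Q(V(-2, 0)) + A) = 9²*(1/(-10 - 2) + ⅔) = 81*(1/(-12) + ⅔) = 81*(-1/12 + ⅔) = 81*(7/12) = 189/4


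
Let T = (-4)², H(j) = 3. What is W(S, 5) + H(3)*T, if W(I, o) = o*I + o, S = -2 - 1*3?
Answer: 28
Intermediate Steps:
S = -5 (S = -2 - 3 = -5)
W(I, o) = o + I*o (W(I, o) = I*o + o = o + I*o)
T = 16
W(S, 5) + H(3)*T = 5*(1 - 5) + 3*16 = 5*(-4) + 48 = -20 + 48 = 28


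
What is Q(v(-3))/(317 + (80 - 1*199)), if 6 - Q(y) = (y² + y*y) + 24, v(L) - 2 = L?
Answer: -10/99 ≈ -0.10101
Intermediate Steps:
v(L) = 2 + L
Q(y) = -18 - 2*y² (Q(y) = 6 - ((y² + y*y) + 24) = 6 - ((y² + y²) + 24) = 6 - (2*y² + 24) = 6 - (24 + 2*y²) = 6 + (-24 - 2*y²) = -18 - 2*y²)
Q(v(-3))/(317 + (80 - 1*199)) = (-18 - 2*(2 - 3)²)/(317 + (80 - 1*199)) = (-18 - 2*(-1)²)/(317 + (80 - 199)) = (-18 - 2*1)/(317 - 119) = (-18 - 2)/198 = -20*1/198 = -10/99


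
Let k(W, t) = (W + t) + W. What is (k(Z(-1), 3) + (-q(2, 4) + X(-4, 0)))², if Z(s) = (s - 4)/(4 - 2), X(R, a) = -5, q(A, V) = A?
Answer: 81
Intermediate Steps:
Z(s) = -2 + s/2 (Z(s) = (-4 + s)/2 = (-4 + s)*(½) = -2 + s/2)
k(W, t) = t + 2*W
(k(Z(-1), 3) + (-q(2, 4) + X(-4, 0)))² = ((3 + 2*(-2 + (½)*(-1))) + (-1*2 - 5))² = ((3 + 2*(-2 - ½)) + (-2 - 5))² = ((3 + 2*(-5/2)) - 7)² = ((3 - 5) - 7)² = (-2 - 7)² = (-9)² = 81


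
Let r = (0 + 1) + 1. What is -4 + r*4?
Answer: 4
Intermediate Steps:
r = 2 (r = 1 + 1 = 2)
-4 + r*4 = -4 + 2*4 = -4 + 8 = 4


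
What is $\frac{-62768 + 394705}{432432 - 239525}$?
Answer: $\frac{331937}{192907} \approx 1.7207$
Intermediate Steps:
$\frac{-62768 + 394705}{432432 - 239525} = \frac{331937}{192907}$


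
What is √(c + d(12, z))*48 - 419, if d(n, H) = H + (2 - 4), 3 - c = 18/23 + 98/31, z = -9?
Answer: -419 + 96*I*√1517977/713 ≈ -419.0 + 165.89*I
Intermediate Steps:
c = -673/713 (c = 3 - (18/23 + 98/31) = 3 - 1*2812/713 = 3 - 2812/713 = -673/713 ≈ -0.94390)
d(n, H) = -2 + H (d(n, H) = H - 2 = -2 + H)
√(c + d(12, z))*48 - 419 = √(-673/713 + (-2 - 9))*48 - 419 = √(-673/713 - 11)*48 - 419 = √(-8516/713)*48 - 419 = (2*I*√1517977/713)*48 - 419 = 96*I*√1517977/713 - 419 = -419 + 96*I*√1517977/713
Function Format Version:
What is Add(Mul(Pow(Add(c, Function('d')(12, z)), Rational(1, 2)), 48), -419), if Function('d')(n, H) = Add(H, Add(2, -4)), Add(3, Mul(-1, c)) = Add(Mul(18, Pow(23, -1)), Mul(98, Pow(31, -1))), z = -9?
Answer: Add(-419, Mul(Rational(96, 713), I, Pow(1517977, Rational(1, 2)))) ≈ Add(-419.00, Mul(165.89, I))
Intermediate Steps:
c = Rational(-673, 713) (c = Add(3, Mul(-1, Add(Mul(18, Pow(23, -1)), Mul(98, Pow(31, -1))))) = Add(3, Mul(-1, Add(Mul(18, Rational(1, 23)), Mul(98, Rational(1, 31))))) = Add(3, Mul(-1, Add(Rational(18, 23), Rational(98, 31)))) = Add(3, Mul(-1, Rational(2812, 713))) = Add(3, Rational(-2812, 713)) = Rational(-673, 713) ≈ -0.94390)
Function('d')(n, H) = Add(-2, H) (Function('d')(n, H) = Add(H, -2) = Add(-2, H))
Add(Mul(Pow(Add(c, Function('d')(12, z)), Rational(1, 2)), 48), -419) = Add(Mul(Pow(Add(Rational(-673, 713), Add(-2, -9)), Rational(1, 2)), 48), -419) = Add(Mul(Pow(Add(Rational(-673, 713), -11), Rational(1, 2)), 48), -419) = Add(Mul(Pow(Rational(-8516, 713), Rational(1, 2)), 48), -419) = Add(Mul(Mul(Rational(2, 713), I, Pow(1517977, Rational(1, 2))), 48), -419) = Add(Mul(Rational(96, 713), I, Pow(1517977, Rational(1, 2))), -419) = Add(-419, Mul(Rational(96, 713), I, Pow(1517977, Rational(1, 2))))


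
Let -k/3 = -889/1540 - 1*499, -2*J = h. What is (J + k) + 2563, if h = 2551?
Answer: 612971/220 ≈ 2786.2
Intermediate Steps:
J = -2551/2 (J = -½*2551 = -2551/2 ≈ -1275.5)
k = 329721/220 (k = -3*(-889/1540 - 1*499) = -3*(-889*1/1540 - 499) = -3*(-127/220 - 499) = -3*(-109907/220) = 329721/220 ≈ 1498.7)
(J + k) + 2563 = (-2551/2 + 329721/220) + 2563 = 49111/220 + 2563 = 612971/220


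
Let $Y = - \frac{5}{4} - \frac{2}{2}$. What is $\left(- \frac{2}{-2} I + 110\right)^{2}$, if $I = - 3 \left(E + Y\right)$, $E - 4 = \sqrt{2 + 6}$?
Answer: $\frac{176713}{16} - 1257 \sqrt{2} \approx 9266.9$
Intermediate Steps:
$E = 4 + 2 \sqrt{2}$ ($E = 4 + \sqrt{2 + 6} = 4 + \sqrt{8} = 4 + 2 \sqrt{2} \approx 6.8284$)
$Y = - \frac{9}{4}$ ($Y = \left(-5\right) \frac{1}{4} - 1 = - \frac{5}{4} - 1 = - \frac{9}{4} \approx -2.25$)
$I = - \frac{21}{4} - 6 \sqrt{2}$ ($I = - 3 \left(\left(4 + 2 \sqrt{2}\right) - \frac{9}{4}\right) = - 3 \left(\frac{7}{4} + 2 \sqrt{2}\right) = - \frac{21}{4} - 6 \sqrt{2} \approx -13.735$)
$\left(- \frac{2}{-2} I + 110\right)^{2} = \left(- \frac{2}{-2} \left(- \frac{21}{4} - 6 \sqrt{2}\right) + 110\right)^{2} = \left(\left(-2\right) \left(- \frac{1}{2}\right) \left(- \frac{21}{4} - 6 \sqrt{2}\right) + 110\right)^{2} = \left(1 \left(- \frac{21}{4} - 6 \sqrt{2}\right) + 110\right)^{2} = \left(\left(- \frac{21}{4} - 6 \sqrt{2}\right) + 110\right)^{2} = \left(\frac{419}{4} - 6 \sqrt{2}\right)^{2}$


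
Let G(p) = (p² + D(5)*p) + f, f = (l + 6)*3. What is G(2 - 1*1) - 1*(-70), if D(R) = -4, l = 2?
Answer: 91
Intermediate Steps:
f = 24 (f = (2 + 6)*3 = 8*3 = 24)
G(p) = 24 + p² - 4*p (G(p) = (p² - 4*p) + 24 = 24 + p² - 4*p)
G(2 - 1*1) - 1*(-70) = (24 + (2 - 1*1)² - 4*(2 - 1*1)) - 1*(-70) = (24 + (2 - 1)² - 4*(2 - 1)) + 70 = (24 + 1² - 4*1) + 70 = (24 + 1 - 4) + 70 = 21 + 70 = 91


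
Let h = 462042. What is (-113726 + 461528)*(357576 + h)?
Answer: 285064779636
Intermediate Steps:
(-113726 + 461528)*(357576 + h) = (-113726 + 461528)*(357576 + 462042) = 347802*819618 = 285064779636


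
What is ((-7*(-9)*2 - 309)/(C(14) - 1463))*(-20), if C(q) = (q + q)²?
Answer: -3660/679 ≈ -5.3903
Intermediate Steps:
C(q) = 4*q² (C(q) = (2*q)² = 4*q²)
((-7*(-9)*2 - 309)/(C(14) - 1463))*(-20) = ((-7*(-9)*2 - 309)/(4*14² - 1463))*(-20) = ((63*2 - 309)/(4*196 - 1463))*(-20) = ((126 - 309)/(784 - 1463))*(-20) = -183/(-679)*(-20) = -183*(-1/679)*(-20) = (183/679)*(-20) = -3660/679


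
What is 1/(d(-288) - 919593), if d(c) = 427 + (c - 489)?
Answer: -1/919943 ≈ -1.0870e-6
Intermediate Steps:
d(c) = -62 + c (d(c) = 427 + (-489 + c) = -62 + c)
1/(d(-288) - 919593) = 1/((-62 - 288) - 919593) = 1/(-350 - 919593) = 1/(-919943) = -1/919943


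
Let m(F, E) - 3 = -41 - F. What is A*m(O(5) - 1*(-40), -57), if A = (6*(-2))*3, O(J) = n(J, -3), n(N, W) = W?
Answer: 2700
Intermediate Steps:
O(J) = -3
A = -36 (A = -12*3 = -36)
m(F, E) = -38 - F (m(F, E) = 3 + (-41 - F) = -38 - F)
A*m(O(5) - 1*(-40), -57) = -36*(-38 - (-3 - 1*(-40))) = -36*(-38 - (-3 + 40)) = -36*(-38 - 1*37) = -36*(-38 - 37) = -36*(-75) = 2700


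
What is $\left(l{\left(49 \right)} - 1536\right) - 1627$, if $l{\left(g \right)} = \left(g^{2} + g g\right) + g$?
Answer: $1688$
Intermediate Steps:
$l{\left(g \right)} = g + 2 g^{2}$ ($l{\left(g \right)} = \left(g^{2} + g^{2}\right) + g = 2 g^{2} + g = g + 2 g^{2}$)
$\left(l{\left(49 \right)} - 1536\right) - 1627 = \left(49 \left(1 + 2 \cdot 49\right) - 1536\right) - 1627 = \left(49 \left(1 + 98\right) - 1536\right) - 1627 = \left(49 \cdot 99 - 1536\right) - 1627 = \left(4851 - 1536\right) - 1627 = 3315 - 1627 = 1688$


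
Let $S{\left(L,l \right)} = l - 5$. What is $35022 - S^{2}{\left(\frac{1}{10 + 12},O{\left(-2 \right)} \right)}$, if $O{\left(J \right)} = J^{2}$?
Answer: $35021$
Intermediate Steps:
$S{\left(L,l \right)} = -5 + l$
$35022 - S^{2}{\left(\frac{1}{10 + 12},O{\left(-2 \right)} \right)} = 35022 - \left(-5 + \left(-2\right)^{2}\right)^{2} = 35022 - \left(-5 + 4\right)^{2} = 35022 - \left(-1\right)^{2} = 35022 - 1 = 35021$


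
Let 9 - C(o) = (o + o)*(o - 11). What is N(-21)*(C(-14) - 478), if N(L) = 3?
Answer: -3507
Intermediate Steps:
C(o) = 9 - 2*o*(-11 + o) (C(o) = 9 - (o + o)*(o - 11) = 9 - 2*o*(-11 + o))
N(-21)*(C(-14) - 478) = 3*((9 - 2*(-14)² + 22*(-14)) - 478) = 3*((9 - 2*196 - 308) - 478) = 3*((9 - 392 - 308) - 478) = 3*(-691 - 478) = 3*(-1169) = -3507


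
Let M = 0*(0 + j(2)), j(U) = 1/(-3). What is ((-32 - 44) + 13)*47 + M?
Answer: -2961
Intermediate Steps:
j(U) = -1/3
M = 0 (M = 0*(0 - 1/3) = 0*(-1/3) = 0)
((-32 - 44) + 13)*47 + M = ((-32 - 44) + 13)*47 + 0 = (-76 + 13)*47 + 0 = -63*47 + 0 = -2961 + 0 = -2961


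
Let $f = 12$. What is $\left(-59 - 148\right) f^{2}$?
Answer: $-29808$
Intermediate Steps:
$\left(-59 - 148\right) f^{2} = \left(-59 - 148\right) 12^{2} = \left(-207\right) 144 = -29808$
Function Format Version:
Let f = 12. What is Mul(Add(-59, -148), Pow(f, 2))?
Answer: -29808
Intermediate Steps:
Mul(Add(-59, -148), Pow(f, 2)) = Mul(Add(-59, -148), Pow(12, 2)) = Mul(-207, 144) = -29808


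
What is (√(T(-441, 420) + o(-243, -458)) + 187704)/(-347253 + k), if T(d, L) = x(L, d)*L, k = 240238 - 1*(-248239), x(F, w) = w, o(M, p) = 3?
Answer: 23463/17653 + I*√185217/141224 ≈ 1.3291 + 0.0030474*I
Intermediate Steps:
k = 488477 (k = 240238 + 248239 = 488477)
T(d, L) = L*d (T(d, L) = d*L = L*d)
(√(T(-441, 420) + o(-243, -458)) + 187704)/(-347253 + k) = (√(420*(-441) + 3) + 187704)/(-347253 + 488477) = (√(-185220 + 3) + 187704)/141224 = (√(-185217) + 187704)*(1/141224) = (I*√185217 + 187704)*(1/141224) = (187704 + I*√185217)*(1/141224) = 23463/17653 + I*√185217/141224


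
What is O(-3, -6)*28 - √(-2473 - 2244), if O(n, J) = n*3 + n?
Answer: -336 - I*√4717 ≈ -336.0 - 68.68*I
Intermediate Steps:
O(n, J) = 4*n (O(n, J) = 3*n + n = 4*n)
O(-3, -6)*28 - √(-2473 - 2244) = (4*(-3))*28 - √(-2473 - 2244) = -12*28 - √(-4717) = -336 - I*√4717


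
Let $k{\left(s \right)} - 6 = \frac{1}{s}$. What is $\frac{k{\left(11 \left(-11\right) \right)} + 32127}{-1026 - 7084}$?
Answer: $- \frac{1944046}{490655} \approx -3.9621$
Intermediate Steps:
$k{\left(s \right)} = 6 + \frac{1}{s}$
$\frac{k{\left(11 \left(-11\right) \right)} + 32127}{-1026 - 7084} = \frac{\left(6 + \frac{1}{11 \left(-11\right)}\right) + 32127}{-1026 - 7084} = \frac{\left(6 + \frac{1}{-121}\right) + 32127}{-8110} = \left(\left(6 - \frac{1}{121}\right) + 32127\right) \left(- \frac{1}{8110}\right) = \left(\frac{725}{121} + 32127\right) \left(- \frac{1}{8110}\right) = \frac{3888092}{121} \left(- \frac{1}{8110}\right) = - \frac{1944046}{490655}$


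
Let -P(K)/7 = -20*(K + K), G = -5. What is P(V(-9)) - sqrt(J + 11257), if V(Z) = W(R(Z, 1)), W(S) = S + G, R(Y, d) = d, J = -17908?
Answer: -1120 - 3*I*sqrt(739) ≈ -1120.0 - 81.554*I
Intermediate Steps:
W(S) = -5 + S (W(S) = S - 5 = -5 + S)
V(Z) = -4 (V(Z) = -5 + 1 = -4)
P(K) = 280*K (P(K) = -(-140)*(K + K) = -(-140)*2*K = -(-280)*K = 280*K)
P(V(-9)) - sqrt(J + 11257) = 280*(-4) - sqrt(-17908 + 11257) = -1120 - sqrt(-6651) = -1120 - 3*I*sqrt(739)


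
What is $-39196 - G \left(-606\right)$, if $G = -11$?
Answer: $-45862$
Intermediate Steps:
$-39196 - G \left(-606\right) = -39196 - \left(-11\right) \left(-606\right) = -39196 - 6666 = -45862$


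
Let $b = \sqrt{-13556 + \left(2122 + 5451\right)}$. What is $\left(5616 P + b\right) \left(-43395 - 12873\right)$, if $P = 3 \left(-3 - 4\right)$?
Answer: $6636022848 - 56268 i \sqrt{5983} \approx 6.636 \cdot 10^{9} - 4.3523 \cdot 10^{6} i$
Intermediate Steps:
$P = -21$ ($P = 3 \left(-7\right) = -21$)
$b = i \sqrt{5983}$ ($b = \sqrt{-13556 + 7573} = \sqrt{-5983} = i \sqrt{5983} \approx 77.35 i$)
$\left(5616 P + b\right) \left(-43395 - 12873\right) = \left(5616 \left(-21\right) + i \sqrt{5983}\right) \left(-43395 - 12873\right) = \left(-117936 + i \sqrt{5983}\right) \left(-56268\right) = 6636022848 - 56268 i \sqrt{5983}$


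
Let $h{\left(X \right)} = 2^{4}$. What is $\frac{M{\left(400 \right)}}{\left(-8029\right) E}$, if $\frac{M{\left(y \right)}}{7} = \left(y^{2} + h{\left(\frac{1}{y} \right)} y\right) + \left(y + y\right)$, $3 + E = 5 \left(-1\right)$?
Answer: $\frac{20900}{1147} \approx 18.221$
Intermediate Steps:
$h{\left(X \right)} = 16$
$E = -8$ ($E = -3 + 5 \left(-1\right) = -3 - 5 = -8$)
$M{\left(y \right)} = 7 y^{2} + 126 y$ ($M{\left(y \right)} = 7 \left(\left(y^{2} + 16 y\right) + \left(y + y\right)\right) = 7 \left(\left(y^{2} + 16 y\right) + 2 y\right) = 7 \left(y^{2} + 18 y\right) = 7 y^{2} + 126 y$)
$\frac{M{\left(400 \right)}}{\left(-8029\right) E} = \frac{7 \cdot 400 \left(18 + 400\right)}{\left(-8029\right) \left(-8\right)} = \frac{7 \cdot 400 \cdot 418}{64232} = 1170400 \cdot \frac{1}{64232} = \frac{20900}{1147}$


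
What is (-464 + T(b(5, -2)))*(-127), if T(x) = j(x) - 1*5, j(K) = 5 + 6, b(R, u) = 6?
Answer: 58166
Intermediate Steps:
j(K) = 11
T(x) = 6 (T(x) = 11 - 1*5 = 11 - 5 = 6)
(-464 + T(b(5, -2)))*(-127) = (-464 + 6)*(-127) = -458*(-127) = 58166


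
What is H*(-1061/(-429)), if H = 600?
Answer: 212200/143 ≈ 1483.9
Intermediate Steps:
H*(-1061/(-429)) = 600*(-1061/(-429)) = 600*(-1061*(-1/429)) = 600*(1061/429) = 212200/143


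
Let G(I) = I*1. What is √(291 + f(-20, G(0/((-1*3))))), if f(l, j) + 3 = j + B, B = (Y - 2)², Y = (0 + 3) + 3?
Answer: 4*√19 ≈ 17.436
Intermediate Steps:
Y = 6 (Y = 3 + 3 = 6)
G(I) = I
B = 16 (B = (6 - 2)² = 4² = 16)
f(l, j) = 13 + j (f(l, j) = -3 + (j + 16) = -3 + (16 + j) = 13 + j)
√(291 + f(-20, G(0/((-1*3))))) = √(291 + (13 + 0/((-1*3)))) = √(291 + (13 + 0/(-3))) = √(291 + (13 + 0*(-⅓))) = √(291 + (13 + 0)) = √(291 + 13) = √304 = 4*√19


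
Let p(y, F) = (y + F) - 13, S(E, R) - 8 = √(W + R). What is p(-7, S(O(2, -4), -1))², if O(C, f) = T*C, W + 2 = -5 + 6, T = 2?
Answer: (12 - I*√2)² ≈ 142.0 - 33.941*I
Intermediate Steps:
W = -1 (W = -2 + (-5 + 6) = -2 + 1 = -1)
O(C, f) = 2*C
S(E, R) = 8 + √(-1 + R)
p(y, F) = -13 + F + y (p(y, F) = (F + y) - 13 = -13 + F + y)
p(-7, S(O(2, -4), -1))² = (-13 + (8 + √(-1 - 1)) - 7)² = (-13 + (8 + √(-2)) - 7)² = (-13 + (8 + I*√2) - 7)² = (-12 + I*√2)²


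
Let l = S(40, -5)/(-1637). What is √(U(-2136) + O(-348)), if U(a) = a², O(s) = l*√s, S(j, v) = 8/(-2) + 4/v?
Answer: 4*√(19103805224100 + 24555*I*√87)/8185 ≈ 2136.0 + 1.2804e-5*I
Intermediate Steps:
S(j, v) = -4 + 4/v (S(j, v) = 8*(-½) + 4/v = -4 + 4/v)
l = 24/8185 (l = (-4 + 4/(-5))/(-1637) = (-4 + 4*(-⅕))*(-1/1637) = (-4 - ⅘)*(-1/1637) = -24/5*(-1/1637) = 24/8185 ≈ 0.0029322)
O(s) = 24*√s/8185
√(U(-2136) + O(-348)) = √((-2136)² + 24*√(-348)/8185) = √(4562496 + 24*(2*I*√87)/8185) = √(4562496 + 48*I*√87/8185)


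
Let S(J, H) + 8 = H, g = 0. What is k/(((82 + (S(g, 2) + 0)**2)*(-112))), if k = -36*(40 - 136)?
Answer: -108/413 ≈ -0.26150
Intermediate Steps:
k = 3456 (k = -36*(-96) = 3456)
S(J, H) = -8 + H
k/(((82 + (S(g, 2) + 0)**2)*(-112))) = 3456/(((82 + ((-8 + 2) + 0)**2)*(-112))) = 3456/(((82 + (-6 + 0)**2)*(-112))) = 3456/(((82 + (-6)**2)*(-112))) = 3456/(((82 + 36)*(-112))) = 3456/((118*(-112))) = 3456/(-13216) = 3456*(-1/13216) = -108/413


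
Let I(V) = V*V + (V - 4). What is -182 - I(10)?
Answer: -288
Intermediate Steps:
I(V) = -4 + V + V**2 (I(V) = V**2 + (-4 + V) = -4 + V + V**2)
-182 - I(10) = -182 - (-4 + 10 + 10**2) = -182 - (-4 + 10 + 100) = -182 - 1*106 = -182 - 106 = -288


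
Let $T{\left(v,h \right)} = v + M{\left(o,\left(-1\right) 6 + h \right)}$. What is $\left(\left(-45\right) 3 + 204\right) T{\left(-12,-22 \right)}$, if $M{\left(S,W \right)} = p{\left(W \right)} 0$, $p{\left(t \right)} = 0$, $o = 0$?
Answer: $-828$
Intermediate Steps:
$M{\left(S,W \right)} = 0$ ($M{\left(S,W \right)} = 0 \cdot 0 = 0$)
$T{\left(v,h \right)} = v$ ($T{\left(v,h \right)} = v + 0 = v$)
$\left(\left(-45\right) 3 + 204\right) T{\left(-12,-22 \right)} = \left(\left(-45\right) 3 + 204\right) \left(-12\right) = \left(-135 + 204\right) \left(-12\right) = 69 \left(-12\right) = -828$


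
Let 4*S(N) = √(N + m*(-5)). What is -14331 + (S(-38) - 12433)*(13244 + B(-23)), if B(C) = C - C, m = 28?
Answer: -164676983 + 3311*I*√178 ≈ -1.6468e+8 + 44174.0*I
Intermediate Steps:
S(N) = √(-140 + N)/4 (S(N) = √(N + 28*(-5))/4 = √(N - 140)/4 = √(-140 + N)/4)
B(C) = 0
-14331 + (S(-38) - 12433)*(13244 + B(-23)) = -14331 + (√(-140 - 38)/4 - 12433)*(13244 + 0) = -14331 + (√(-178)/4 - 12433)*13244 = -14331 + ((I*√178)/4 - 12433)*13244 = -14331 + (I*√178/4 - 12433)*13244 = -14331 + (-12433 + I*√178/4)*13244 = -14331 + (-164662652 + 3311*I*√178) = -164676983 + 3311*I*√178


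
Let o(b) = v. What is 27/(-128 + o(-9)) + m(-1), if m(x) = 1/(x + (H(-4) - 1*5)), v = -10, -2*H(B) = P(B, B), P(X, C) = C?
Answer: -41/92 ≈ -0.44565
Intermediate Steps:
H(B) = -B/2
o(b) = -10
m(x) = 1/(-3 + x) (m(x) = 1/(x + (-½*(-4) - 1*5)) = 1/(x + (2 - 5)) = 1/(x - 3) = 1/(-3 + x))
27/(-128 + o(-9)) + m(-1) = 27/(-128 - 10) + 1/(-3 - 1) = 27/(-138) + 1/(-4) = 27*(-1/138) - ¼ = -9/46 - ¼ = -41/92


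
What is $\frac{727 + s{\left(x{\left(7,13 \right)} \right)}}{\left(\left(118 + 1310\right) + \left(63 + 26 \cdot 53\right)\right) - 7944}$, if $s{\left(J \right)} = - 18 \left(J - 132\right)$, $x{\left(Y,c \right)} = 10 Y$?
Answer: $- \frac{1843}{5075} \approx -0.36315$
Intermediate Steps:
$s{\left(J \right)} = 2376 - 18 J$ ($s{\left(J \right)} = - 18 \left(-132 + J\right) = 2376 - 18 J$)
$\frac{727 + s{\left(x{\left(7,13 \right)} \right)}}{\left(\left(118 + 1310\right) + \left(63 + 26 \cdot 53\right)\right) - 7944} = \frac{727 + \left(2376 - 18 \cdot 10 \cdot 7\right)}{\left(\left(118 + 1310\right) + \left(63 + 26 \cdot 53\right)\right) - 7944} = \frac{727 + \left(2376 - 1260\right)}{\left(1428 + \left(63 + 1378\right)\right) - 7944} = \frac{727 + \left(2376 - 1260\right)}{\left(1428 + 1441\right) - 7944} = \frac{727 + 1116}{2869 - 7944} = \frac{1843}{-5075} = 1843 \left(- \frac{1}{5075}\right) = - \frac{1843}{5075}$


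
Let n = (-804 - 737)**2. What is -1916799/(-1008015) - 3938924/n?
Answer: 2891998459/11909025215 ≈ 0.24284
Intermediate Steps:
n = 2374681 (n = (-1541)**2 = 2374681)
-1916799/(-1008015) - 3938924/n = -1916799/(-1008015) - 3938924/2374681 = -1916799*(-1/1008015) - 3938924*1/2374681 = 638933/336005 - 3938924/2374681 = 2891998459/11909025215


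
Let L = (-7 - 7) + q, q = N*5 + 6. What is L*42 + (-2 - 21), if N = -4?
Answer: -1199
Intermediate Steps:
q = -14 (q = -4*5 + 6 = -20 + 6 = -14)
L = -28 (L = (-7 - 7) - 14 = -14 - 14 = -28)
L*42 + (-2 - 21) = -28*42 + (-2 - 21) = -1176 - 23 = -1199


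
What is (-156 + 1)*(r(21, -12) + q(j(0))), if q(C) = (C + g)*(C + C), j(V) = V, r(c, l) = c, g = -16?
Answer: -3255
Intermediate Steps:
q(C) = 2*C*(-16 + C) (q(C) = (C - 16)*(C + C) = (-16 + C)*(2*C) = 2*C*(-16 + C))
(-156 + 1)*(r(21, -12) + q(j(0))) = (-156 + 1)*(21 + 2*0*(-16 + 0)) = -155*(21 + 2*0*(-16)) = -155*(21 + 0) = -155*21 = -3255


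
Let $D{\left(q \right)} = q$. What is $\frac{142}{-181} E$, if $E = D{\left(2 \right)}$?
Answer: $- \frac{284}{181} \approx -1.5691$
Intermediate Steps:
$E = 2$
$\frac{142}{-181} E = \frac{142}{-181} \cdot 2 = 142 \left(- \frac{1}{181}\right) 2 = \left(- \frac{142}{181}\right) 2 = - \frac{284}{181}$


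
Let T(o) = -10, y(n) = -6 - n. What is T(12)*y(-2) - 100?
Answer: -60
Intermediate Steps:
T(12)*y(-2) - 100 = -10*(-6 - 1*(-2)) - 100 = -10*(-6 + 2) - 100 = -10*(-4) - 100 = 40 - 100 = -60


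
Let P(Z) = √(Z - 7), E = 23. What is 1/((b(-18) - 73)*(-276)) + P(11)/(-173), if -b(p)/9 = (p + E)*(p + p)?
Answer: -854117/73866156 ≈ -0.011563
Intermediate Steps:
b(p) = -18*p*(23 + p) (b(p) = -9*(p + 23)*(p + p) = -9*(23 + p)*2*p = -18*p*(23 + p))
P(Z) = √(-7 + Z)
1/((b(-18) - 73)*(-276)) + P(11)/(-173) = 1/(-18*(-18)*(23 - 18) - 73*(-276)) + √(-7 + 11)/(-173) = -1/276/(-18*(-18)*5 - 73) + √4*(-1/173) = -1/276/(1620 - 73) + 2*(-1/173) = -1/276/1547 - 2/173 = (1/1547)*(-1/276) - 2/173 = -1/426972 - 2/173 = -854117/73866156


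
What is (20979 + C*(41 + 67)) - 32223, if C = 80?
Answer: -2604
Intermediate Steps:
(20979 + C*(41 + 67)) - 32223 = (20979 + 80*(41 + 67)) - 32223 = (20979 + 80*108) - 32223 = (20979 + 8640) - 32223 = 29619 - 32223 = -2604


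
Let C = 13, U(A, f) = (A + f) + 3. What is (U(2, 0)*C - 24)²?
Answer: 1681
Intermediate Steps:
U(A, f) = 3 + A + f
(U(2, 0)*C - 24)² = ((3 + 2 + 0)*13 - 24)² = (5*13 - 24)² = (65 - 24)² = 41² = 1681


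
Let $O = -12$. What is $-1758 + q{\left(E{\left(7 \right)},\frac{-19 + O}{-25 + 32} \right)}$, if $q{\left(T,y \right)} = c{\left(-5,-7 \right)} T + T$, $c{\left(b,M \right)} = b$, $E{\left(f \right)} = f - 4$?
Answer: $-1770$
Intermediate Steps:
$E{\left(f \right)} = -4 + f$
$q{\left(T,y \right)} = - 4 T$ ($q{\left(T,y \right)} = - 5 T + T = - 4 T$)
$-1758 + q{\left(E{\left(7 \right)},\frac{-19 + O}{-25 + 32} \right)} = -1758 - 4 \left(-4 + 7\right) = -1758 - 12 = -1770$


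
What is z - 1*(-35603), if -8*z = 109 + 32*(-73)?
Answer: 287051/8 ≈ 35881.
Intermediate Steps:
z = 2227/8 (z = -(109 + 32*(-73))/8 = -(109 - 2336)/8 = -⅛*(-2227) = 2227/8 ≈ 278.38)
z - 1*(-35603) = 2227/8 - 1*(-35603) = 2227/8 + 35603 = 287051/8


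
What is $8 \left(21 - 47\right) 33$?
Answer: $-6864$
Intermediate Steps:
$8 \left(21 - 47\right) 33 = 8 \left(-26\right) 33 = \left(-208\right) 33 = -6864$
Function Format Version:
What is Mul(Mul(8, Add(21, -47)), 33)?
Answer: -6864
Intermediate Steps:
Mul(Mul(8, Add(21, -47)), 33) = Mul(Mul(8, -26), 33) = Mul(-208, 33) = -6864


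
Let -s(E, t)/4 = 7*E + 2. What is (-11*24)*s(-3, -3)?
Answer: -20064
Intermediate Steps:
s(E, t) = -8 - 28*E (s(E, t) = -4*(7*E + 2) = -4*(2 + 7*E) = -8 - 28*E)
(-11*24)*s(-3, -3) = (-11*24)*(-8 - 28*(-3)) = -264*(-8 + 84) = -264*76 = -20064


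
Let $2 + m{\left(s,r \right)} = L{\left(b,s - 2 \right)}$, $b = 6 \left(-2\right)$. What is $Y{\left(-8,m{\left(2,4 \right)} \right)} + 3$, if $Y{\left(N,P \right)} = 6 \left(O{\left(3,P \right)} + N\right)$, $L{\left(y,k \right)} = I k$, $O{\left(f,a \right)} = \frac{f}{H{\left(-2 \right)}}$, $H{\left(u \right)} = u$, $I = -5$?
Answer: $-54$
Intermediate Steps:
$b = -12$
$O{\left(f,a \right)} = - \frac{f}{2}$ ($O{\left(f,a \right)} = \frac{f}{-2} = f \left(- \frac{1}{2}\right) = - \frac{f}{2}$)
$L{\left(y,k \right)} = - 5 k$
$m{\left(s,r \right)} = 8 - 5 s$ ($m{\left(s,r \right)} = -2 - 5 \left(s - 2\right) = -2 - 5 \left(-2 + s\right) = -2 - \left(-10 + 5 s\right) = 8 - 5 s$)
$Y{\left(N,P \right)} = -9 + 6 N$ ($Y{\left(N,P \right)} = 6 \left(\left(- \frac{1}{2}\right) 3 + N\right) = 6 \left(- \frac{3}{2} + N\right) = -9 + 6 N$)
$Y{\left(-8,m{\left(2,4 \right)} \right)} + 3 = \left(-9 + 6 \left(-8\right)\right) + 3 = \left(-9 - 48\right) + 3 = -57 + 3 = -54$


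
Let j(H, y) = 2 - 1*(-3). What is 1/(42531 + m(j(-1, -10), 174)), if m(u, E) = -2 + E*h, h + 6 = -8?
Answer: 1/40093 ≈ 2.4942e-5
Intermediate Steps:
h = -14 (h = -6 - 8 = -14)
j(H, y) = 5 (j(H, y) = 2 + 3 = 5)
m(u, E) = -2 - 14*E (m(u, E) = -2 + E*(-14) = -2 - 14*E)
1/(42531 + m(j(-1, -10), 174)) = 1/(42531 + (-2 - 14*174)) = 1/(42531 + (-2 - 2436)) = 1/(42531 - 2438) = 1/40093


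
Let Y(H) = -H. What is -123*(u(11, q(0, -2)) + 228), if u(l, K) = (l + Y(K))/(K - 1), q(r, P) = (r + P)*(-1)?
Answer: -29151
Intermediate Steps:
q(r, P) = -P - r (q(r, P) = (P + r)*(-1) = -P - r)
u(l, K) = (l - K)/(-1 + K) (u(l, K) = (l - K)/(K - 1) = (l - K)/(-1 + K))
-123*(u(11, q(0, -2)) + 228) = -123*((11 - (-1*(-2) - 1*0))/(-1 + (-1*(-2) - 1*0)) + 228) = -123*((11 - (2 + 0))/(-1 + (2 + 0)) + 228) = -123*((11 - 1*2)/(-1 + 2) + 228) = -123*((11 - 2)/1 + 228) = -123*(1*9 + 228) = -123*(9 + 228) = -123*237 = -29151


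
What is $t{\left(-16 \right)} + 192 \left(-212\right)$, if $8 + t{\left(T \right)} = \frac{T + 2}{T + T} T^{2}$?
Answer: $-40600$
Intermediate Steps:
$t{\left(T \right)} = -8 + \frac{T \left(2 + T\right)}{2}$ ($t{\left(T \right)} = -8 + \frac{T + 2}{T + T} T^{2} = -8 + \frac{2 + T}{2 T} T^{2} = -8 + \frac{T \left(2 + T\right)}{2}$)
$t{\left(-16 \right)} + 192 \left(-212\right) = \left(-8 - 16 + \frac{\left(-16\right)^{2}}{2}\right) + 192 \left(-212\right) = \left(-8 - 16 + \frac{1}{2} \cdot 256\right) - 40704 = \left(-8 - 16 + 128\right) - 40704 = 104 - 40704 = -40600$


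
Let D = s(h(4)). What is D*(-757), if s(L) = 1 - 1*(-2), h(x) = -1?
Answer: -2271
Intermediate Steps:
s(L) = 3 (s(L) = 1 + 2 = 3)
D = 3
D*(-757) = 3*(-757) = -2271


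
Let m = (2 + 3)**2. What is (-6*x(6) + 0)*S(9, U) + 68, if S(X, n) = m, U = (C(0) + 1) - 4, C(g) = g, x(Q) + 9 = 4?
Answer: 818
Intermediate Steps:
x(Q) = -5 (x(Q) = -9 + 4 = -5)
U = -3 (U = (0 + 1) - 4 = 1 - 4 = -3)
m = 25 (m = 5**2 = 25)
S(X, n) = 25
(-6*x(6) + 0)*S(9, U) + 68 = (-6*(-5) + 0)*25 + 68 = (30 + 0)*25 + 68 = 30*25 + 68 = 750 + 68 = 818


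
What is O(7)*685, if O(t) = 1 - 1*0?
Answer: 685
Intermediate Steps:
O(t) = 1 (O(t) = 1 + 0 = 1)
O(7)*685 = 1*685 = 685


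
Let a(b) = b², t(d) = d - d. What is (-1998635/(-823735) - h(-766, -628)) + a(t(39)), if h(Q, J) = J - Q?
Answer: -22335359/164747 ≈ -135.57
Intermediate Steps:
t(d) = 0
(-1998635/(-823735) - h(-766, -628)) + a(t(39)) = (-1998635/(-823735) - (-628 - 1*(-766))) + 0² = (-1998635*(-1/823735) - (-628 + 766)) + 0 = (399727/164747 - 1*138) + 0 = (399727/164747 - 138) + 0 = -22335359/164747 + 0 = -22335359/164747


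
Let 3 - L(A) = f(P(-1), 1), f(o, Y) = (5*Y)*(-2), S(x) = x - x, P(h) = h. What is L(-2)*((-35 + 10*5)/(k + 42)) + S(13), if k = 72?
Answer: 65/38 ≈ 1.7105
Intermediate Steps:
S(x) = 0
f(o, Y) = -10*Y
L(A) = 13 (L(A) = 3 - (-10) = 3 - 1*(-10) = 3 + 10 = 13)
L(-2)*((-35 + 10*5)/(k + 42)) + S(13) = 13*((-35 + 10*5)/(72 + 42)) + 0 = 13*((-35 + 50)/114) + 0 = 13*(15*(1/114)) + 0 = 13*(5/38) + 0 = 65/38 + 0 = 65/38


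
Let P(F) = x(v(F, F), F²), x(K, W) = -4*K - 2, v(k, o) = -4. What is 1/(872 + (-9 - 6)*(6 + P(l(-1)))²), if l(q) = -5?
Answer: -1/5128 ≈ -0.00019501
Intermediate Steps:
x(K, W) = -2 - 4*K
P(F) = 14 (P(F) = -2 - 4*(-4) = -2 + 16 = 14)
1/(872 + (-9 - 6)*(6 + P(l(-1)))²) = 1/(872 + (-9 - 6)*(6 + 14)²) = 1/(872 - 15*20²) = 1/(872 - 15*400) = 1/(872 - 6000) = 1/(-5128) = -1/5128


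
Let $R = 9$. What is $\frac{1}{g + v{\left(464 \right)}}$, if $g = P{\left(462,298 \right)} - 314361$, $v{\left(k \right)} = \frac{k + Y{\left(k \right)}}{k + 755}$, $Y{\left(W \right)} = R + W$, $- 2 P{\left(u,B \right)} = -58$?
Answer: $- \frac{1219}{383169771} \approx -3.1814 \cdot 10^{-6}$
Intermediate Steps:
$P{\left(u,B \right)} = 29$ ($P{\left(u,B \right)} = \left(- \frac{1}{2}\right) \left(-58\right) = 29$)
$Y{\left(W \right)} = 9 + W$
$v{\left(k \right)} = \frac{9 + 2 k}{755 + k}$ ($v{\left(k \right)} = \frac{k + \left(9 + k\right)}{k + 755} = \frac{9 + 2 k}{755 + k}$)
$g = -314332$ ($g = 29 - 314361 = -314332$)
$\frac{1}{g + v{\left(464 \right)}} = \frac{1}{-314332 + \frac{9 + 2 \cdot 464}{755 + 464}} = \frac{1}{-314332 + \frac{9 + 928}{1219}} = \frac{1}{-314332 + \frac{1}{1219} \cdot 937} = \frac{1}{-314332 + \frac{937}{1219}} = \frac{1}{- \frac{383169771}{1219}} = - \frac{1219}{383169771}$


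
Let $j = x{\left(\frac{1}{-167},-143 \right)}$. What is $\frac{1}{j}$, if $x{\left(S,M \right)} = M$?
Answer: $- \frac{1}{143} \approx -0.006993$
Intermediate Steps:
$j = -143$
$\frac{1}{j} = \frac{1}{-143} = - \frac{1}{143}$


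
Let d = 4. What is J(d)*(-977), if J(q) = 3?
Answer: -2931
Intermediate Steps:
J(d)*(-977) = 3*(-977) = -2931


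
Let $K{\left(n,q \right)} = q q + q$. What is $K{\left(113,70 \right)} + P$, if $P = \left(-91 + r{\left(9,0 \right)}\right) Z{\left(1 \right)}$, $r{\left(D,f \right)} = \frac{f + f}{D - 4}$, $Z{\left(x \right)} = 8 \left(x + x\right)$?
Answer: $3514$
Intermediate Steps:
$Z{\left(x \right)} = 16 x$ ($Z{\left(x \right)} = 8 \cdot 2 x = 16 x$)
$r{\left(D,f \right)} = \frac{2 f}{-4 + D}$
$K{\left(n,q \right)} = q + q^{2}$ ($K{\left(n,q \right)} = q^{2} + q = q + q^{2}$)
$P = -1456$ ($P = \left(-91 + 2 \cdot 0 \frac{1}{-4 + 9}\right) 16 \cdot 1 = \left(-91 + 2 \cdot 0 \cdot \frac{1}{5}\right) 16 = \left(-91 + 0\right) 16 = \left(-91\right) 16 = -1456$)
$K{\left(113,70 \right)} + P = 70 \left(1 + 70\right) - 1456 = 70 \cdot 71 - 1456 = 4970 - 1456 = 3514$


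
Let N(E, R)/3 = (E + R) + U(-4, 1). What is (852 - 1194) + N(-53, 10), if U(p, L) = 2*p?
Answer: -495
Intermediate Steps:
N(E, R) = -24 + 3*E + 3*R (N(E, R) = 3*((E + R) + 2*(-4)) = 3*((E + R) - 8) = 3*(-8 + E + R) = -24 + 3*E + 3*R)
(852 - 1194) + N(-53, 10) = (852 - 1194) + (-24 + 3*(-53) + 3*10) = -342 + (-24 - 159 + 30) = -342 - 153 = -495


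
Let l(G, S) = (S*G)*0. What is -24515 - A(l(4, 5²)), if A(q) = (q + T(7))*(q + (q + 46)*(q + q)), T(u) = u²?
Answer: -24515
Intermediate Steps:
l(G, S) = 0 (l(G, S) = (G*S)*0 = 0)
A(q) = (49 + q)*(q + 2*q*(46 + q)) (A(q) = (q + 7²)*(q + (q + 46)*(q + q)) = (q + 49)*(q + (46 + q)*(2*q)) = (49 + q)*(q + 2*q*(46 + q)))
-24515 - A(l(4, 5²)) = -24515 - 0*(4557 + 2*0² + 191*0) = -24515 - 0*(4557 + 2*0 + 0) = -24515 - 0*(4557 + 0 + 0) = -24515 - 0*4557 = -24515 - 1*0 = -24515 + 0 = -24515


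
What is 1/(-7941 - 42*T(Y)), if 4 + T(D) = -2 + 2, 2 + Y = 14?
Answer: -1/7773 ≈ -0.00012865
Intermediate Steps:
Y = 12 (Y = -2 + 14 = 12)
T(D) = -4 (T(D) = -4 + (-2 + 2) = -4 + 0 = -4)
1/(-7941 - 42*T(Y)) = 1/(-7941 - 42*(-4)) = 1/(-7941 + 168) = 1/(-7773) = -1/7773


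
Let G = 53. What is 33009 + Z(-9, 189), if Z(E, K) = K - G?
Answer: 33145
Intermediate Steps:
Z(E, K) = -53 + K (Z(E, K) = K - 1*53 = K - 53 = -53 + K)
33009 + Z(-9, 189) = 33009 + (-53 + 189) = 33009 + 136 = 33145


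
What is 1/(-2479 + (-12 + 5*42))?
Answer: -1/2281 ≈ -0.00043840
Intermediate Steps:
1/(-2479 + (-12 + 5*42)) = 1/(-2479 + (-12 + 210)) = 1/(-2479 + 198) = 1/(-2281) = -1/2281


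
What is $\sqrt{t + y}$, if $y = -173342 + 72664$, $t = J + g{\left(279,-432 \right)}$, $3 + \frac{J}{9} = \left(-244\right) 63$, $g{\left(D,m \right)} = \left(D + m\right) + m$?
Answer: $i \sqrt{239638} \approx 489.53 i$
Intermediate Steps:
$g{\left(D,m \right)} = D + 2 m$
$J = -138375$ ($J = -27 + 9 \left(\left(-244\right) 63\right) = -27 + 9 \left(-15372\right) = -27 - 138348 = -138375$)
$t = -138960$ ($t = -138375 + \left(279 + 2 \left(-432\right)\right) = -138375 + \left(279 - 864\right) = -138375 - 585 = -138960$)
$y = -100678$
$\sqrt{t + y} = \sqrt{-138960 - 100678} = \sqrt{-239638} = i \sqrt{239638}$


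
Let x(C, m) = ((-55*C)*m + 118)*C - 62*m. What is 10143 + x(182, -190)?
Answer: 346189199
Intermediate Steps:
x(C, m) = -62*m + C*(118 - 55*C*m) (x(C, m) = (-55*C*m + 118)*C - 62*m = (118 - 55*C*m)*C - 62*m = C*(118 - 55*C*m) - 62*m = -62*m + C*(118 - 55*C*m))
10143 + x(182, -190) = 10143 + (-62*(-190) + 118*182 - 55*(-190)*182²) = 10143 + (11780 + 21476 - 55*(-190)*33124) = 10143 + (11780 + 21476 + 346145800) = 10143 + 346179056 = 346189199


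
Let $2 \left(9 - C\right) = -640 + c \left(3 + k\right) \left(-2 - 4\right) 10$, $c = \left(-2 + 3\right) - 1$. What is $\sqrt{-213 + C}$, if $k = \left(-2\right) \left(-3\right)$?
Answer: $2 \sqrt{29} \approx 10.77$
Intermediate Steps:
$k = 6$
$c = 0$ ($c = 1 - 1 = 0$)
$C = 329$ ($C = 9 - \frac{-640 + 0 \left(3 + 6\right) \left(-2 - 4\right) 10}{2} = 9 - \frac{-640 + 0 \cdot 9 \left(-6\right) 10}{2} = 9 - \frac{-640 + 0 \left(-54\right) 10}{2} = 9 - \frac{-640 + 0 \cdot 10}{2} = 9 - \frac{-640 + 0}{2} = 9 - -320 = 9 + 320 = 329$)
$\sqrt{-213 + C} = \sqrt{-213 + 329} = \sqrt{116} = 2 \sqrt{29}$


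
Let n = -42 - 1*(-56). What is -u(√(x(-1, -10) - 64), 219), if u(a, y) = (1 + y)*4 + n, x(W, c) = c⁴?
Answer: -894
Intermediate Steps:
n = 14 (n = -42 + 56 = 14)
u(a, y) = 18 + 4*y (u(a, y) = (1 + y)*4 + 14 = (4 + 4*y) + 14 = 18 + 4*y)
-u(√(x(-1, -10) - 64), 219) = -(18 + 4*219) = -(18 + 876) = -1*894 = -894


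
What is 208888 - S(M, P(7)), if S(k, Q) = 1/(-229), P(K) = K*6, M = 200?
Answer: 47835353/229 ≈ 2.0889e+5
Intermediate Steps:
P(K) = 6*K
S(k, Q) = -1/229
208888 - S(M, P(7)) = 208888 - 1*(-1/229) = 208888 + 1/229 = 47835353/229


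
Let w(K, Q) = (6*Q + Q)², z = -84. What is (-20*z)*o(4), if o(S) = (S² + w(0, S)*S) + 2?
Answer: 5298720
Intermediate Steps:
w(K, Q) = 49*Q² (w(K, Q) = (7*Q)² = 49*Q²)
o(S) = 2 + S² + 49*S³ (o(S) = (S² + (49*S²)*S) + 2 = (S² + 49*S³) + 2 = 2 + S² + 49*S³)
(-20*z)*o(4) = (-20*(-84))*(2 + 4² + 49*4³) = 1680*(2 + 16 + 49*64) = 1680*(2 + 16 + 3136) = 1680*3154 = 5298720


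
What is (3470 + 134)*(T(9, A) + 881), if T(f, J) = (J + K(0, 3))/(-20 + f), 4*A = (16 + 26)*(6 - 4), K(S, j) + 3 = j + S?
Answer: 34850680/11 ≈ 3.1682e+6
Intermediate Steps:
K(S, j) = -3 + S + j (K(S, j) = -3 + (j + S) = -3 + (S + j) = -3 + S + j)
A = 21 (A = ((16 + 26)*(6 - 4))/4 = (42*2)/4 = (1/4)*84 = 21)
T(f, J) = J/(-20 + f) (T(f, J) = (J + (-3 + 0 + 3))/(-20 + f) = (J + 0)/(-20 + f) = J/(-20 + f))
(3470 + 134)*(T(9, A) + 881) = (3470 + 134)*(21/(-20 + 9) + 881) = 3604*(21/(-11) + 881) = 3604*(21*(-1/11) + 881) = 3604*(-21/11 + 881) = 3604*(9670/11) = 34850680/11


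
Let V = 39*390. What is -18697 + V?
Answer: -3487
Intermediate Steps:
V = 15210
-18697 + V = -18697 + 15210 = -3487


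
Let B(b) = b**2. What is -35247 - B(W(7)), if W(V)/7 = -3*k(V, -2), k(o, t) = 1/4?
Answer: -564393/16 ≈ -35275.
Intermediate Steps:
k(o, t) = 1/4
W(V) = -21/4 (W(V) = 7*(-3*1/4) = 7*(-3/4) = -21/4)
-35247 - B(W(7)) = -35247 - (-21/4)**2 = -35247 - 1*441/16 = -35247 - 441/16 = -564393/16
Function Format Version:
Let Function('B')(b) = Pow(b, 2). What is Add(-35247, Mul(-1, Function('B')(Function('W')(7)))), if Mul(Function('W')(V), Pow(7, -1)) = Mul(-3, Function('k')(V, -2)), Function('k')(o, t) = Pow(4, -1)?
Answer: Rational(-564393, 16) ≈ -35275.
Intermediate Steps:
Function('k')(o, t) = Rational(1, 4)
Function('W')(V) = Rational(-21, 4) (Function('W')(V) = Mul(7, Mul(-3, Rational(1, 4))) = Mul(7, Rational(-3, 4)) = Rational(-21, 4))
Add(-35247, Mul(-1, Function('B')(Function('W')(7)))) = Add(-35247, Mul(-1, Pow(Rational(-21, 4), 2))) = Add(-35247, Mul(-1, Rational(441, 16))) = Add(-35247, Rational(-441, 16)) = Rational(-564393, 16)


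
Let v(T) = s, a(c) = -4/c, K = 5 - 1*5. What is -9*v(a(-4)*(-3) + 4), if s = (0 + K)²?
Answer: 0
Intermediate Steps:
K = 0 (K = 5 - 5 = 0)
s = 0 (s = (0 + 0)² = 0² = 0)
v(T) = 0
-9*v(a(-4)*(-3) + 4) = -9*0 = 0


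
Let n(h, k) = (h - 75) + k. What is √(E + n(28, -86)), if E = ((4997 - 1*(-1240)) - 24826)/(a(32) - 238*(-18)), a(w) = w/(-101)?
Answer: 3*I*√714118625935/216326 ≈ 11.719*I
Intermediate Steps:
n(h, k) = -75 + h + k (n(h, k) = (-75 + h) + k = -75 + h + k)
a(w) = -w/101 (a(w) = w*(-1/101) = -w/101)
E = -1877489/432652 (E = ((4997 - 1*(-1240)) - 24826)/(-1/101*32 - 238*(-18)) = ((4997 + 1240) - 24826)/(-32/101 + 4284) = (6237 - 24826)/(432652/101) = -18589*101/432652 = -1877489/432652 ≈ -4.3395)
√(E + n(28, -86)) = √(-1877489/432652 + (-75 + 28 - 86)) = √(-1877489/432652 - 133) = √(-59420205/432652) = 3*I*√714118625935/216326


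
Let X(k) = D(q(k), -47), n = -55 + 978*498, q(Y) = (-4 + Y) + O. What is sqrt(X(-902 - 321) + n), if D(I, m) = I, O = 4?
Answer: 3*sqrt(53974) ≈ 696.97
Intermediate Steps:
q(Y) = Y (q(Y) = (-4 + Y) + 4 = Y)
n = 486989 (n = -55 + 487044 = 486989)
X(k) = k
sqrt(X(-902 - 321) + n) = sqrt((-902 - 321) + 486989) = sqrt(-1223 + 486989) = sqrt(485766) = 3*sqrt(53974)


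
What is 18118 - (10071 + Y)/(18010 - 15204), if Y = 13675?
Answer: 25407681/1403 ≈ 18110.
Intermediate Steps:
18118 - (10071 + Y)/(18010 - 15204) = 18118 - (10071 + 13675)/(18010 - 15204) = 18118 - 23746/2806 = 18118 - 1*11873/1403 = 18118 - 11873/1403 = 25407681/1403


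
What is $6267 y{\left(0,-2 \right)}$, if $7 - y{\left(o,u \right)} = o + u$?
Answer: $56403$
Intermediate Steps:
$y{\left(o,u \right)} = 7 - o - u$ ($y{\left(o,u \right)} = 7 - \left(o + u\right) = 7 - o - u$)
$6267 y{\left(0,-2 \right)} = 6267 \left(7 - 0 - -2\right) = 6267 \left(7 + 0 + 2\right) = 6267 \cdot 9 = 56403$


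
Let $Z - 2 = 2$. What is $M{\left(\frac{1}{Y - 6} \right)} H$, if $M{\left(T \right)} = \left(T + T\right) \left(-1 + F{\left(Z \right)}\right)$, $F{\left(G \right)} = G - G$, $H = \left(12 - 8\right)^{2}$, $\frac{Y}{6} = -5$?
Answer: $\frac{8}{9} \approx 0.88889$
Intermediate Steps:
$Z = 4$ ($Z = 2 + 2 = 4$)
$Y = -30$ ($Y = 6 \left(-5\right) = -30$)
$H = 16$ ($H = 4^{2} = 16$)
$F{\left(G \right)} = 0$
$M{\left(T \right)} = - 2 T$ ($M{\left(T \right)} = \left(T + T\right) \left(-1 + 0\right) = 2 T \left(-1\right) = - 2 T$)
$M{\left(\frac{1}{Y - 6} \right)} H = - \frac{2}{-30 - 6} \cdot 16 = - \frac{2}{-36} \cdot 16 = \left(-2\right) \left(- \frac{1}{36}\right) 16 = \frac{1}{18} \cdot 16 = \frac{8}{9}$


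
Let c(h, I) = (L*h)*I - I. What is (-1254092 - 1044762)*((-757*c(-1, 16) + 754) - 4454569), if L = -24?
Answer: 10879075979914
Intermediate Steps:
c(h, I) = -I - 24*I*h (c(h, I) = (-24*h)*I - I = -24*I*h - I = -I - 24*I*h)
(-1254092 - 1044762)*((-757*c(-1, 16) + 754) - 4454569) = (-1254092 - 1044762)*((-(-757)*16*(1 + 24*(-1)) + 754) - 4454569) = -2298854*((-(-757)*16*(1 - 24) + 754) - 4454569) = -2298854*((-(-757)*16*(-23) + 754) - 4454569) = -2298854*((-757*368 + 754) - 4454569) = -2298854*((-278576 + 754) - 4454569) = -2298854*(-277822 - 4454569) = -2298854*(-4732391) = 10879075979914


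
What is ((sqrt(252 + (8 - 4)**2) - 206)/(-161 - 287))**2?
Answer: (103 - sqrt(67))**2/50176 ≈ 0.17917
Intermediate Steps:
((sqrt(252 + (8 - 4)**2) - 206)/(-161 - 287))**2 = ((sqrt(252 + 4**2) - 206)/(-448))**2 = ((sqrt(252 + 16) - 206)*(-1/448))**2 = ((sqrt(268) - 206)*(-1/448))**2 = ((2*sqrt(67) - 206)*(-1/448))**2 = ((-206 + 2*sqrt(67))*(-1/448))**2 = (103/224 - sqrt(67)/224)**2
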